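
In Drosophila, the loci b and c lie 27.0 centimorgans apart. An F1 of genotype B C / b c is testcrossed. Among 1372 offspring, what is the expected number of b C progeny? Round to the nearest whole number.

185

A map distance of 27.0 centimorgans corresponds to a recombination frequency of 0.270.
The F1 is B C / b c, so b C is a recombinant gamete class with expected frequency r/2 = 0.270/2 = 0.1350.
Expected number = 0.1350 × 1372 = 185.22 ≈ 185.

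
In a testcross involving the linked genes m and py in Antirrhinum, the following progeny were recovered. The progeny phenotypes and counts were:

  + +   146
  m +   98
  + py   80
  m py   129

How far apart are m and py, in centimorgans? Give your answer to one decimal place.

39.3 centimorgans

The two most frequent classes, + + (146) and m py (129), are the parental types, so the F1 was + + / m py.
The recombinant classes are + py and m +: 80 + 98 = 178.
Recombination frequency = 178/453 = 0.3929 ≈ 39.3%, i.e. 39.3 centimorgans.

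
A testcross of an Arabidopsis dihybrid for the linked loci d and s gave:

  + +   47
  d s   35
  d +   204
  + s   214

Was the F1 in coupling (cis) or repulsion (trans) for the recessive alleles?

trans

The two most frequent classes are + s (214) and d + (204); these are the parental (non-recombinant) types.
So the F1 carried + s on one chromosome and d + on the other — the recessive alleles are on opposite chromosomes (trans / repulsion).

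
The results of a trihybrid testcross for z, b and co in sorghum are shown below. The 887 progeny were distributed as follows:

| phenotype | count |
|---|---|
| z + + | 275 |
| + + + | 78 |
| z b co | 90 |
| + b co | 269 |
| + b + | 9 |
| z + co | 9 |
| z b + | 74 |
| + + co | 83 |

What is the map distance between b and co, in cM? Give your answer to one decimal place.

The two most frequent reciprocal classes, + b co and z + +, are the parental types, so the F1 was + b co / z + +.
The two rarest classes, + b + and z + co, are the double crossovers. Comparing them with the parentals, only the co allele has switched, so co is the middle locus and the order is z – co – b.
Crossovers in the co–b interval produce the single-crossover classes + + co and z b + (83 + 74 = 157) plus the double crossovers (18).
RF(co–b) = (157 + 18) / 887 = 175/887 = 0.1973 → 19.7 cM.

19.7 cM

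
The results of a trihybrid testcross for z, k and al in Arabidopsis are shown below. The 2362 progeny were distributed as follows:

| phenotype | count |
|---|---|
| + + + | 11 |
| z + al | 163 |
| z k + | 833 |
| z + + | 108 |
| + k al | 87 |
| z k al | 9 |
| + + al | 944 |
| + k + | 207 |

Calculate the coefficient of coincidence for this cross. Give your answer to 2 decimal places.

0.56

The two most frequent reciprocal classes, z k + and + + al, are the parental types, so the F1 was z k + / + + al.
The two rarest classes, z k al and + + +, are the double crossovers. Comparing them with the parentals, only the al allele has switched, so al is the middle locus and the order is k – al – z.
k–al: (195 + 20)/2362 = 0.0910; al–z: (370 + 20)/2362 = 0.1651.
Expected DCO frequency = 0.0910 × 0.1651 ≈ 0.01502; observed = 20/2362 ≈ 0.00847.
Coefficient of coincidence = 0.00847/0.01502 ≈ 0.56.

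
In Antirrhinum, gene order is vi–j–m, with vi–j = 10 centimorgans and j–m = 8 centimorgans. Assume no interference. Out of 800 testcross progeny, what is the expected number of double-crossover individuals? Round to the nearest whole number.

6

Map distances give recombination frequencies of 0.100 and 0.080 for the two intervals.
With no interference, expected double-crossover frequency = 0.100 × 0.080 = 0.00800.
Expected number = 0.00800 × 800 = 6.40 ≈ 6.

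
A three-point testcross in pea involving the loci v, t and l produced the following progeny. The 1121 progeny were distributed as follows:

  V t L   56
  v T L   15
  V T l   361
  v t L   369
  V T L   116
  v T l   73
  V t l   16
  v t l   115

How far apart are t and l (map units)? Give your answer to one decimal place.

23.4 map units

The two most frequent reciprocal classes, V T l and v t L, are the parental types, so the F1 was V T l / v t L.
The two rarest classes, V t l and v T L, are the double crossovers. Comparing them with the parentals, only the t allele has switched, so t is the middle locus and the order is l – t – v.
Crossovers in the l–t interval produce the single-crossover classes V T L and v t l (116 + 115 = 231) plus the double crossovers (31).
RF(l–t) = (231 + 31) / 1121 = 262/1121 = 0.2337 → 23.4 map units.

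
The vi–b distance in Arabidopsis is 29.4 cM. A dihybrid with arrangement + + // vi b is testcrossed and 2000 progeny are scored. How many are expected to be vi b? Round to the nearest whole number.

706

A map distance of 29.4 cM corresponds to a recombination frequency of 0.294.
The F1 is + + / vi b, so vi b is a parental gamete class with expected frequency (1 − r)/2 = 0.706/2 = 0.3530.
Expected number = 0.3530 × 2000 = 706.00 ≈ 706.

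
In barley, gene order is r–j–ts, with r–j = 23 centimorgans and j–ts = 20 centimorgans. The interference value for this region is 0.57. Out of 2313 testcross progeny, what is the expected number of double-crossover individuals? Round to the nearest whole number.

46

Map distances give recombination frequencies of 0.230 and 0.200 for the two intervals.
With interference 0.57 (so coincidence = 0.43), expected double-crossover frequency = 0.230 × 0.200 × 0.43 = 0.01978.
Expected number = 0.01978 × 2313 = 45.75 ≈ 46.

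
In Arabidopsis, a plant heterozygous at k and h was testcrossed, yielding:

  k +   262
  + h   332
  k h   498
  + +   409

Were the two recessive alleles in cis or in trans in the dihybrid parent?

cis

The two most frequent classes are + + (409) and k h (498); these are the parental (non-recombinant) types.
So the F1 carried + + on one chromosome and k h on the other — the recessive alleles are on the same chromosome (cis / coupling).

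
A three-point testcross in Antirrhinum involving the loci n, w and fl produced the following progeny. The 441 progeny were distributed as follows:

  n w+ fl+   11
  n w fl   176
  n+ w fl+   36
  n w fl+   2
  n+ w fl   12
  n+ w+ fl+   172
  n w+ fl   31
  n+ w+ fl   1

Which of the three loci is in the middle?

fl

The two most frequent reciprocal classes, n w fl and n+ w+ fl+, are the parental types, so the F1 was n w fl / n+ w+ fl+.
The two rarest classes, n w fl+ and n+ w+ fl, are the double crossovers. Comparing them with the parentals, only the fl allele has switched, so fl is the middle locus and the order is w – fl – n.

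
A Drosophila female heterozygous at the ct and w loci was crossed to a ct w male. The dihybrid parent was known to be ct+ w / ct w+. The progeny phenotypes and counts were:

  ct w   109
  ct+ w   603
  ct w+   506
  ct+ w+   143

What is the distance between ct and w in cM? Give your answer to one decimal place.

18.5 cM

The recombinant classes are ct+ w+ and ct w: 143 + 109 = 252.
Recombination frequency = 252/1361 = 0.1852 ≈ 18.5%, i.e. 18.5 cM.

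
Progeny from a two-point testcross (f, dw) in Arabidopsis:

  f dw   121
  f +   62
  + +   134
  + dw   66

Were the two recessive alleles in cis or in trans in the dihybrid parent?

The two most frequent classes are + + (134) and f dw (121); these are the parental (non-recombinant) types.
So the F1 carried + + on one chromosome and f dw on the other — the recessive alleles are on the same chromosome (cis / coupling).

cis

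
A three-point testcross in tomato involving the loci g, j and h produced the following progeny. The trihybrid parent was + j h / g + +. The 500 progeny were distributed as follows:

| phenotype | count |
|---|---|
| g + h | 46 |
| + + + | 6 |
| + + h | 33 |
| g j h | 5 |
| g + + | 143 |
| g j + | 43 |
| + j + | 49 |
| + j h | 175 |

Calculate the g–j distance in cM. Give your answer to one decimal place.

The two rarest classes, g j h and + + +, are the double crossovers. Comparing them with the parentals, only the g allele has switched, so g is the middle locus and the order is h – g – j.
Crossovers in the g–j interval produce the single-crossover classes + + h and g j + (33 + 43 = 76) plus the double crossovers (11).
RF(g–j) = (76 + 11) / 500 = 87/500 = 0.1740 → 17.4 cM.

17.4 cM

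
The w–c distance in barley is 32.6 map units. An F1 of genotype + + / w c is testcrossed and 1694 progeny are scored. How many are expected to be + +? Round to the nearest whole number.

571

A map distance of 32.6 map units corresponds to a recombination frequency of 0.326.
The F1 is + + / w c, so + + is a parental gamete class with expected frequency (1 − r)/2 = 0.674/2 = 0.3370.
Expected number = 0.3370 × 1694 = 570.88 ≈ 571.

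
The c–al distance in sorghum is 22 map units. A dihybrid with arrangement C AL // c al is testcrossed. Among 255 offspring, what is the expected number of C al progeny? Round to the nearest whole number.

A map distance of 22 map units corresponds to a recombination frequency of 0.220.
The F1 is C AL / c al, so C al is a recombinant gamete class with expected frequency r/2 = 0.220/2 = 0.1100.
Expected number = 0.1100 × 255 = 28.05 ≈ 28.

28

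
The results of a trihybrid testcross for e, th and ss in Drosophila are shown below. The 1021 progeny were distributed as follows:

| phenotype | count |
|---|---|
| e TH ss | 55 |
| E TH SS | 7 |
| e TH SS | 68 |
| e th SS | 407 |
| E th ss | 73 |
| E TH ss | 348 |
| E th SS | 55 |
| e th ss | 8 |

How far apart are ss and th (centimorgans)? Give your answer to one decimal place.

15.3 centimorgans

The two most frequent reciprocal classes, e th SS and E TH ss, are the parental types, so the F1 was e th SS / E TH ss.
The two rarest classes, e th ss and E TH SS, are the double crossovers. Comparing them with the parentals, only the ss allele has switched, so ss is the middle locus and the order is e – ss – th.
Crossovers in the ss–th interval produce the single-crossover classes e TH SS and E th ss (68 + 73 = 141) plus the double crossovers (15).
RF(ss–th) = (141 + 15) / 1021 = 156/1021 = 0.1528 → 15.3 centimorgans.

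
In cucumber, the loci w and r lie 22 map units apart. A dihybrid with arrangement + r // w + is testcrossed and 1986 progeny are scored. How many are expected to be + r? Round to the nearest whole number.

775

A map distance of 22 map units corresponds to a recombination frequency of 0.220.
The F1 is + r / w +, so + r is a parental gamete class with expected frequency (1 − r)/2 = 0.780/2 = 0.3900.
Expected number = 0.3900 × 1986 = 774.54 ≈ 775.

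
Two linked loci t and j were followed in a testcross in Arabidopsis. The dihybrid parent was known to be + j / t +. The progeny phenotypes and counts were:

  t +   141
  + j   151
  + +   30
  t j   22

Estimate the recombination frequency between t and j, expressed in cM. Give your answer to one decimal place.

15.1 cM

The recombinant classes are + + and t j: 30 + 22 = 52.
Recombination frequency = 52/344 = 0.1512 ≈ 15.1%, i.e. 15.1 cM.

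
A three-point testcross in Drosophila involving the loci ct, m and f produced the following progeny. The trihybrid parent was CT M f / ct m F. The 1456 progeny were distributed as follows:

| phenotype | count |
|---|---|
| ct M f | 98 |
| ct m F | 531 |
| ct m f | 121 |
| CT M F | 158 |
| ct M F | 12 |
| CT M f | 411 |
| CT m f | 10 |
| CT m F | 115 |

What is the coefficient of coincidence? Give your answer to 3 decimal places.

The two rarest classes, CT m f and ct M F, are the double crossovers. Comparing them with the parentals, only the m allele has switched, so m is the middle locus and the order is ct – m – f.
ct–m: (213 + 22)/1456 = 0.1614; m–f: (279 + 22)/1456 = 0.2067.
Expected DCO frequency = 0.1614 × 0.2067 ≈ 0.03336; observed = 22/1456 ≈ 0.01511.
Coefficient of coincidence = 0.01511/0.03336 ≈ 0.453.

0.453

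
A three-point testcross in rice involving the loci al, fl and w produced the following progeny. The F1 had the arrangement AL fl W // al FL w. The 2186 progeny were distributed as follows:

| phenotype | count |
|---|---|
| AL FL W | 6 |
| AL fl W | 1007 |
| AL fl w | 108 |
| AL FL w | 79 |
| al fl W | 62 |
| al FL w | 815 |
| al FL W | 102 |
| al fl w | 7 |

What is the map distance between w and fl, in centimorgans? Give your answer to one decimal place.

The two rarest classes, AL FL W and al fl w, are the double crossovers. Comparing them with the parentals, only the fl allele has switched, so fl is the middle locus and the order is al – fl – w.
Crossovers in the fl–w interval produce the single-crossover classes AL fl w and al FL W (108 + 102 = 210) plus the double crossovers (13).
RF(fl–w) = (210 + 13) / 2186 = 223/2186 = 0.1020 → 10.2 centimorgans.

10.2 centimorgans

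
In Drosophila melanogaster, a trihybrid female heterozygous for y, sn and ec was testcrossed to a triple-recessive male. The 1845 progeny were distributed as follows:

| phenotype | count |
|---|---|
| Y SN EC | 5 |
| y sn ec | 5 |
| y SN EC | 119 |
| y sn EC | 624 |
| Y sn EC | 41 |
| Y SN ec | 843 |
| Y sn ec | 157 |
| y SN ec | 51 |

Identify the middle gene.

ec

The two most frequent reciprocal classes, y sn EC and Y SN ec, are the parental types, so the F1 was y sn EC / Y SN ec.
The two rarest classes, y sn ec and Y SN EC, are the double crossovers. Comparing them with the parentals, only the ec allele has switched, so ec is the middle locus and the order is y – ec – sn.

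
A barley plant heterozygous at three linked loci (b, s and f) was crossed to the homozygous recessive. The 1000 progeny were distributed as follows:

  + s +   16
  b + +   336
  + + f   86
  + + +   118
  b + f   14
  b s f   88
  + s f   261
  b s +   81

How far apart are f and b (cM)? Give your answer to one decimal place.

23.6 cM

The two most frequent reciprocal classes, b + + and + s f, are the parental types, so the F1 was b + + / + s f.
The two rarest classes, b + f and + s +, are the double crossovers. Comparing them with the parentals, only the f allele has switched, so f is the middle locus and the order is b – f – s.
Crossovers in the b–f interval produce the single-crossover classes + + + and b s f (118 + 88 = 206) plus the double crossovers (30).
RF(b–f) = (206 + 30) / 1000 = 236/1000 = 0.2360 → 23.6 cM.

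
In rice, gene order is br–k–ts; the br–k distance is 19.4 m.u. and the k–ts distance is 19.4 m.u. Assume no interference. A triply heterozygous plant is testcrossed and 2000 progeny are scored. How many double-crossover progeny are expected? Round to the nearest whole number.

Map distances give recombination frequencies of 0.194 and 0.194 for the two intervals.
With no interference, expected double-crossover frequency = 0.194 × 0.194 = 0.03764.
Expected number = 0.03764 × 2000 = 75.27 ≈ 75.

75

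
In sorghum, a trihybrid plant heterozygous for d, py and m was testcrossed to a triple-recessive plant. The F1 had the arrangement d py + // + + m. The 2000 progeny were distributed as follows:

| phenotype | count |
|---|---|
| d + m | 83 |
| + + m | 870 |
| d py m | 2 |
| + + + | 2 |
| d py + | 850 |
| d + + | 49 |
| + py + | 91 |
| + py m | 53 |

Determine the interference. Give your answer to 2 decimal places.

0.58

The two rarest classes, d py m and + + +, are the double crossovers. Comparing them with the parentals, only the m allele has switched, so m is the middle locus and the order is d – m – py.
d–m: (174 + 4)/2000 = 0.0890; m–py: (102 + 4)/2000 = 0.0530.
Expected DCO frequency = 0.0890 × 0.0530 ≈ 0.00472; observed = 4/2000 ≈ 0.00200.
Coefficient of coincidence = 0.00200/0.00472 ≈ 0.42; interference = 1 − 0.42 = 0.58.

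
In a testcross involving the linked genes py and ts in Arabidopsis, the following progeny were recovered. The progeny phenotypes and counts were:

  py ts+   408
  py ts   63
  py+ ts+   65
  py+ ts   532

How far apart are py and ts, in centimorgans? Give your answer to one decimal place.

12.0 centimorgans

The two most frequent classes, py+ ts (532) and py ts+ (408), are the parental types, so the F1 was py+ ts / py ts+.
The recombinant classes are py+ ts+ and py ts: 65 + 63 = 128.
Recombination frequency = 128/1068 = 0.1199 ≈ 12.0%, i.e. 12.0 centimorgans.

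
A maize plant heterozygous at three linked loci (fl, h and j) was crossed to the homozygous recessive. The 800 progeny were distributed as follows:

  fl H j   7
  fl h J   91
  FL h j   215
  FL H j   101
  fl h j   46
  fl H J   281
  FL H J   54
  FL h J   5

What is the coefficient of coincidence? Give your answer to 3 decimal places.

0.420

The two most frequent reciprocal classes, fl H J and FL h j, are the parental types, so the F1 was fl H J / FL h j.
The two rarest classes, fl H j and FL h J, are the double crossovers. Comparing them with the parentals, only the j allele has switched, so j is the middle locus and the order is fl – j – h.
fl–j: (100 + 12)/800 = 0.1400; j–h: (192 + 12)/800 = 0.2550.
Expected DCO frequency = 0.1400 × 0.2550 ≈ 0.03570; observed = 12/800 ≈ 0.01500.
Coefficient of coincidence = 0.01500/0.03570 ≈ 0.420.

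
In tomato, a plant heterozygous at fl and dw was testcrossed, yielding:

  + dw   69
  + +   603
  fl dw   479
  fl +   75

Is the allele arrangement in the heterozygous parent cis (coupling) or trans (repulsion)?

The two most frequent classes are + + (603) and fl dw (479); these are the parental (non-recombinant) types.
So the F1 carried + + on one chromosome and fl dw on the other — the recessive alleles are on the same chromosome (cis / coupling).

cis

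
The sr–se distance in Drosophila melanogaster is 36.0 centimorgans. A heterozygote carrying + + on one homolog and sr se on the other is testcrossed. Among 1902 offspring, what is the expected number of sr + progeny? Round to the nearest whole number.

342

A map distance of 36.0 centimorgans corresponds to a recombination frequency of 0.360.
The F1 is + + / sr se, so sr + is a recombinant gamete class with expected frequency r/2 = 0.360/2 = 0.1800.
Expected number = 0.1800 × 1902 = 342.36 ≈ 342.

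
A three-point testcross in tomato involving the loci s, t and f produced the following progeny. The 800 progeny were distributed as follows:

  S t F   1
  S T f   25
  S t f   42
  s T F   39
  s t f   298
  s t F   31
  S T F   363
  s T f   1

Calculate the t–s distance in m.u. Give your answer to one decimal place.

The two most frequent reciprocal classes, S T F and s t f, are the parental types, so the F1 was S T F / s t f.
The two rarest classes, S t F and s T f, are the double crossovers. Comparing them with the parentals, only the t allele has switched, so t is the middle locus and the order is s – t – f.
Crossovers in the s–t interval produce the single-crossover classes s T F and S t f (39 + 42 = 81) plus the double crossovers (2).
RF(s–t) = (81 + 2) / 800 = 83/800 = 0.1037 → 10.4 m.u.

10.4 m.u.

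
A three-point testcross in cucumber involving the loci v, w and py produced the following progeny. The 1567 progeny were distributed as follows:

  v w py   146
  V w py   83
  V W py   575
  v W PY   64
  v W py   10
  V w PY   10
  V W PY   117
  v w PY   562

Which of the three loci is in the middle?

The two most frequent reciprocal classes, V W py and v w PY, are the parental types, so the F1 was V W py / v w PY.
The two rarest classes, v W py and V w PY, are the double crossovers. Comparing them with the parentals, only the v allele has switched, so v is the middle locus and the order is w – v – py.

v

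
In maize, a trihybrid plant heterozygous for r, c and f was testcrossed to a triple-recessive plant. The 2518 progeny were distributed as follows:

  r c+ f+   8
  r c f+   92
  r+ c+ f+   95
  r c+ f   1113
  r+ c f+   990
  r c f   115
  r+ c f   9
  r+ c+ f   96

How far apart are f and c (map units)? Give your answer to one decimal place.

The two most frequent reciprocal classes, r c+ f and r+ c f+, are the parental types, so the F1 was r c+ f / r+ c f+.
The two rarest classes, r c+ f+ and r+ c f, are the double crossovers. Comparing them with the parentals, only the f allele has switched, so f is the middle locus and the order is r – f – c.
Crossovers in the f–c interval produce the single-crossover classes r c f and r+ c+ f+ (115 + 95 = 210) plus the double crossovers (17).
RF(f–c) = (210 + 17) / 2518 = 227/2518 = 0.0902 → 9.0 map units.

9.0 map units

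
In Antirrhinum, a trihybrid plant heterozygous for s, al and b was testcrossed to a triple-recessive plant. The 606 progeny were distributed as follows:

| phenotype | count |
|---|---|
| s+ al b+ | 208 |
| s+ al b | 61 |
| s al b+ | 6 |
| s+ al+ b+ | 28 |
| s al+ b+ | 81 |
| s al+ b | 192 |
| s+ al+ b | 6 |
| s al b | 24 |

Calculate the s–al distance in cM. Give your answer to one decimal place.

The two most frequent reciprocal classes, s+ al b+ and s al+ b, are the parental types, so the F1 was s+ al b+ / s al+ b.
The two rarest classes, s al b+ and s+ al+ b, are the double crossovers. Comparing them with the parentals, only the s allele has switched, so s is the middle locus and the order is b – s – al.
Crossovers in the s–al interval produce the single-crossover classes s+ al+ b+ and s al b (28 + 24 = 52) plus the double crossovers (12).
RF(s–al) = (52 + 12) / 606 = 64/606 = 0.1056 → 10.6 cM.

10.6 cM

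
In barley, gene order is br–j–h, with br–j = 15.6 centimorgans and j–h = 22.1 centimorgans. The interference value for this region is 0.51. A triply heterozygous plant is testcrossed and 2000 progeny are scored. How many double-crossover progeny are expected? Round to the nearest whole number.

34

Map distances give recombination frequencies of 0.156 and 0.221 for the two intervals.
With interference 0.51 (so coincidence = 0.49), expected double-crossover frequency = 0.156 × 0.221 × 0.49 = 0.01689.
Expected number = 0.01689 × 2000 = 33.79 ≈ 34.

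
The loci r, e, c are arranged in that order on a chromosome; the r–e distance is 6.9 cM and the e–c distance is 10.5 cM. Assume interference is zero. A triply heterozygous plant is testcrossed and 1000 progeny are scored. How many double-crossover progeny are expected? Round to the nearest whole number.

7

Map distances give recombination frequencies of 0.069 and 0.105 for the two intervals.
With no interference, expected double-crossover frequency = 0.069 × 0.105 = 0.00725.
Expected number = 0.00725 × 1000 = 7.25 ≈ 7.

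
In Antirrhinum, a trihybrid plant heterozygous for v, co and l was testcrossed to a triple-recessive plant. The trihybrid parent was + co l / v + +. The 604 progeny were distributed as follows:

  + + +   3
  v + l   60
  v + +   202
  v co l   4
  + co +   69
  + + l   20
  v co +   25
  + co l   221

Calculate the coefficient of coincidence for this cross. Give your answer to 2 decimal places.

The two rarest classes, v co l and + + +, are the double crossovers. Comparing them with the parentals, only the v allele has switched, so v is the middle locus and the order is l – v – co.
l–v: (129 + 7)/604 = 0.2252; v–co: (45 + 7)/604 = 0.0861.
Expected DCO frequency = 0.2252 × 0.0861 ≈ 0.01939; observed = 7/604 ≈ 0.01159.
Coefficient of coincidence = 0.01159/0.01939 ≈ 0.60.

0.60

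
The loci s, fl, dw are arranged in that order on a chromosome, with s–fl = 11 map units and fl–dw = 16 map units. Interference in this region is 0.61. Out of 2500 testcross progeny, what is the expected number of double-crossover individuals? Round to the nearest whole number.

17

Map distances give recombination frequencies of 0.110 and 0.160 for the two intervals.
With interference 0.61 (so coincidence = 0.39), expected double-crossover frequency = 0.110 × 0.160 × 0.39 = 0.00686.
Expected number = 0.00686 × 2500 = 17.16 ≈ 17.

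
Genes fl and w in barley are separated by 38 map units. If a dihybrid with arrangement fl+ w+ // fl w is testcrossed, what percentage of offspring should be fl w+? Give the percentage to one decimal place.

A map distance of 38 map units corresponds to a recombination frequency of 0.380.
The F1 is fl+ w+ / fl w, so fl w+ is a recombinant gamete class with expected frequency r/2 = 0.380/2 = 0.1900.
That is 0.1900 = 19.0% of the progeny.

19.0%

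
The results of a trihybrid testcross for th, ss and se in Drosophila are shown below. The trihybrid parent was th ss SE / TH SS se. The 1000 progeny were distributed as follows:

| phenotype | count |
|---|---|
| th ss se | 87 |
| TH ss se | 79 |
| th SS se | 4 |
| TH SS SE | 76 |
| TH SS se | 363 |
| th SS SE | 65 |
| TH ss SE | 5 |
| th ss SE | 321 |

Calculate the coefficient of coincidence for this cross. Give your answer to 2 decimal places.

The two rarest classes, TH ss SE and th SS se, are the double crossovers. Comparing them with the parentals, only the th allele has switched, so th is the middle locus and the order is ss – th – se.
ss–th: (144 + 9)/1000 = 0.1530; th–se: (163 + 9)/1000 = 0.1720.
Expected DCO frequency = 0.1530 × 0.1720 ≈ 0.02632; observed = 9/1000 ≈ 0.00900.
Coefficient of coincidence = 0.00900/0.02632 ≈ 0.34.

0.34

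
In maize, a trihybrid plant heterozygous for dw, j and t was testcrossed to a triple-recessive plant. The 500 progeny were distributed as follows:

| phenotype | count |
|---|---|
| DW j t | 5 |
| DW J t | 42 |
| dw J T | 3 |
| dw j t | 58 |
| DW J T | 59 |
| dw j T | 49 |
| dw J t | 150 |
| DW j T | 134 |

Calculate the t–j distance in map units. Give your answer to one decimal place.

The two most frequent reciprocal classes, dw J t and DW j T, are the parental types, so the F1 was dw J t / DW j T.
The two rarest classes, dw J T and DW j t, are the double crossovers. Comparing them with the parentals, only the t allele has switched, so t is the middle locus and the order is j – t – dw.
Crossovers in the j–t interval produce the single-crossover classes dw j t and DW J T (58 + 59 = 117) plus the double crossovers (8).
RF(j–t) = (117 + 8) / 500 = 125/500 = 0.2500 → 25.0 map units.

25.0 map units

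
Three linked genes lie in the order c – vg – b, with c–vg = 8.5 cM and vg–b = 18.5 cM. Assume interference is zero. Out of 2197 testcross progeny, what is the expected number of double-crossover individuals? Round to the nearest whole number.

Map distances give recombination frequencies of 0.085 and 0.185 for the two intervals.
With no interference, expected double-crossover frequency = 0.085 × 0.185 = 0.01572.
Expected number = 0.01572 × 2197 = 34.55 ≈ 35.

35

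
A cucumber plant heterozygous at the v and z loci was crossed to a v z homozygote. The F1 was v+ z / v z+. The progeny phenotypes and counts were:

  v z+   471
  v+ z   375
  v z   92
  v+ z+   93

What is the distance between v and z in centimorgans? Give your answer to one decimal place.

17.9 centimorgans

The recombinant classes are v+ z+ and v z: 93 + 92 = 185.
Recombination frequency = 185/1031 = 0.1794 ≈ 17.9%, i.e. 17.9 centimorgans.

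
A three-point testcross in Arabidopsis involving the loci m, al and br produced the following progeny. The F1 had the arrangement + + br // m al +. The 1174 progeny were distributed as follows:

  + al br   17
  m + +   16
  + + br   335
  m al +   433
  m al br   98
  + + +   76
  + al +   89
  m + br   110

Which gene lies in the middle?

al

The two rarest classes, + al br and m + +, are the double crossovers. Comparing them with the parentals, only the al allele has switched, so al is the middle locus and the order is br – al – m.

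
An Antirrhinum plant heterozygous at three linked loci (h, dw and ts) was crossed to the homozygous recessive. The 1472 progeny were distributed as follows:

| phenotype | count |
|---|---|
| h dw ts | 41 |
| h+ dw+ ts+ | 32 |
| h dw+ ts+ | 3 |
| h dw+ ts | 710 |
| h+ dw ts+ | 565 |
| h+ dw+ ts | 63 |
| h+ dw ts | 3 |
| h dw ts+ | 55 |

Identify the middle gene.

The two most frequent reciprocal classes, h+ dw ts+ and h dw+ ts, are the parental types, so the F1 was h+ dw ts+ / h dw+ ts.
The two rarest classes, h+ dw ts and h dw+ ts+, are the double crossovers. Comparing them with the parentals, only the ts allele has switched, so ts is the middle locus and the order is h – ts – dw.

ts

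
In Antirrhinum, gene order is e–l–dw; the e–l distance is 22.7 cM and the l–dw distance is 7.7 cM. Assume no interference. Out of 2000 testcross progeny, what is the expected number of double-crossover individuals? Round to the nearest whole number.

Map distances give recombination frequencies of 0.227 and 0.077 for the two intervals.
With no interference, expected double-crossover frequency = 0.227 × 0.077 = 0.01748.
Expected number = 0.01748 × 2000 = 34.96 ≈ 35.

35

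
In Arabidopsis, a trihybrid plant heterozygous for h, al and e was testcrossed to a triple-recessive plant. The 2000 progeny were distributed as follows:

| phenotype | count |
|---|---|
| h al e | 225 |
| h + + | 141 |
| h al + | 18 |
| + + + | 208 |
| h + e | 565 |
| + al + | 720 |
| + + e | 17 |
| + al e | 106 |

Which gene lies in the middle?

The two most frequent reciprocal classes, h + e and + al +, are the parental types, so the F1 was h + e / + al +.
The two rarest classes, + + e and h al +, are the double crossovers. Comparing them with the parentals, only the h allele has switched, so h is the middle locus and the order is al – h – e.

h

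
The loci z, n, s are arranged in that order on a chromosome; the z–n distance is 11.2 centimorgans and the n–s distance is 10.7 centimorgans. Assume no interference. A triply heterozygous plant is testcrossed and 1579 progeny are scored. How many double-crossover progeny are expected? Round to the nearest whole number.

19

Map distances give recombination frequencies of 0.112 and 0.107 for the two intervals.
With no interference, expected double-crossover frequency = 0.112 × 0.107 = 0.01198.
Expected number = 0.01198 × 1579 = 18.92 ≈ 19.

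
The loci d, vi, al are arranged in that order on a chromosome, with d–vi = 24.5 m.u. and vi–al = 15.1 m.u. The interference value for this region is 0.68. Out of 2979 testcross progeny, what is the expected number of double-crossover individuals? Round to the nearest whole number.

35

Map distances give recombination frequencies of 0.245 and 0.151 for the two intervals.
With interference 0.68 (so coincidence = 0.32), expected double-crossover frequency = 0.245 × 0.151 × 0.32 = 0.01184.
Expected number = 0.01184 × 2979 = 35.27 ≈ 35.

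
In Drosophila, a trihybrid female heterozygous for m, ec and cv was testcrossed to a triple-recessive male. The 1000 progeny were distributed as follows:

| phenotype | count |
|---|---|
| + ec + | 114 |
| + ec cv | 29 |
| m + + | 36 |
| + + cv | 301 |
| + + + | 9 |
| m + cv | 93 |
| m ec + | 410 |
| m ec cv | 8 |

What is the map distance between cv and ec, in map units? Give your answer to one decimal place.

8.2 map units

The two most frequent reciprocal classes, + + cv and m ec +, are the parental types, so the F1 was + + cv / m ec +.
The two rarest classes, + + + and m ec cv, are the double crossovers. Comparing them with the parentals, only the cv allele has switched, so cv is the middle locus and the order is m – cv – ec.
Crossovers in the cv–ec interval produce the single-crossover classes + ec cv and m + + (29 + 36 = 65) plus the double crossovers (17).
RF(cv–ec) = (65 + 17) / 1000 = 82/1000 = 0.0820 → 8.2 map units.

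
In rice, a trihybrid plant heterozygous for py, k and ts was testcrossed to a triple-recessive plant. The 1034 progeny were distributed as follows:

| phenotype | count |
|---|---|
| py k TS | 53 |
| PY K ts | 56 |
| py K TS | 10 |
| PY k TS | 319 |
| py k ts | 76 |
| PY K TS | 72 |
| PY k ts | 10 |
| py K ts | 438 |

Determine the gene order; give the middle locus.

ts

The two most frequent reciprocal classes, py K ts and PY k TS, are the parental types, so the F1 was py K ts / PY k TS.
The two rarest classes, py K TS and PY k ts, are the double crossovers. Comparing them with the parentals, only the ts allele has switched, so ts is the middle locus and the order is py – ts – k.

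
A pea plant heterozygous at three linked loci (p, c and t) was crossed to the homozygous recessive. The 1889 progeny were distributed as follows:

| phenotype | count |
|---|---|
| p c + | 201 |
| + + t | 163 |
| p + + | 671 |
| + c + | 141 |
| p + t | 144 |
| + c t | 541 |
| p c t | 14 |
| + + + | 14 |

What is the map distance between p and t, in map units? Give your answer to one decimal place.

The two most frequent reciprocal classes, + c t and p + +, are the parental types, so the F1 was + c t / p + +.
The two rarest classes, p c t and + + +, are the double crossovers. Comparing them with the parentals, only the p allele has switched, so p is the middle locus and the order is t – p – c.
Crossovers in the t–p interval produce the single-crossover classes + c + and p + t (141 + 144 = 285) plus the double crossovers (28).
RF(t–p) = (285 + 28) / 1889 = 313/1889 = 0.1657 → 16.6 map units.

16.6 map units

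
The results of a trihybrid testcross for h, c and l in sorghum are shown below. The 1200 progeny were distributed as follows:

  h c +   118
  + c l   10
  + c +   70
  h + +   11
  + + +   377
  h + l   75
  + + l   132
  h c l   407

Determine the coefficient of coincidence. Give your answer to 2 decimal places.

The two most frequent reciprocal classes, h c l and + + +, are the parental types, so the F1 was h c l / + + +.
The two rarest classes, + c l and h + +, are the double crossovers. Comparing them with the parentals, only the h allele has switched, so h is the middle locus and the order is l – h – c.
l–h: (250 + 21)/1200 = 0.2258; h–c: (145 + 21)/1200 = 0.1383.
Expected DCO frequency = 0.2258 × 0.1383 ≈ 0.03123; observed = 21/1200 ≈ 0.01750.
Coefficient of coincidence = 0.01750/0.03123 ≈ 0.56.

0.56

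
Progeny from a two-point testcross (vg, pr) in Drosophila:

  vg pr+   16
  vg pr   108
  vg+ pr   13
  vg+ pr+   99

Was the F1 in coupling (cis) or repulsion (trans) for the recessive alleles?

The two most frequent classes are vg+ pr+ (99) and vg pr (108); these are the parental (non-recombinant) types.
So the F1 carried vg+ pr+ on one chromosome and vg pr on the other — the recessive alleles are on the same chromosome (cis / coupling).

cis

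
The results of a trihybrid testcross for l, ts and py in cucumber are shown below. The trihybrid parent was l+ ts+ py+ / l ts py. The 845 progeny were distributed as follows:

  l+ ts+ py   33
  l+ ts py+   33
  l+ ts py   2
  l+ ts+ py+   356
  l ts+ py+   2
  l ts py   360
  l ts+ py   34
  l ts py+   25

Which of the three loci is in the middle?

l

The two rarest classes, l ts+ py+ and l+ ts py, are the double crossovers. Comparing them with the parentals, only the l allele has switched, so l is the middle locus and the order is ts – l – py.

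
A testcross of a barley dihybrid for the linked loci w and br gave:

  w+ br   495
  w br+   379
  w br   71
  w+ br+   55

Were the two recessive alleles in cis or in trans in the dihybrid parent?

trans

The two most frequent classes are w+ br (495) and w br+ (379); these are the parental (non-recombinant) types.
So the F1 carried w+ br on one chromosome and w br+ on the other — the recessive alleles are on opposite chromosomes (trans / repulsion).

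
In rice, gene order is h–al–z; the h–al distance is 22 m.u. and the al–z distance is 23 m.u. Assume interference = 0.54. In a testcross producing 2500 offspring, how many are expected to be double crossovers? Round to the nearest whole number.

58

Map distances give recombination frequencies of 0.220 and 0.230 for the two intervals.
With interference 0.54 (so coincidence = 0.46), expected double-crossover frequency = 0.220 × 0.230 × 0.46 = 0.02328.
Expected number = 0.02328 × 2500 = 58.19 ≈ 58.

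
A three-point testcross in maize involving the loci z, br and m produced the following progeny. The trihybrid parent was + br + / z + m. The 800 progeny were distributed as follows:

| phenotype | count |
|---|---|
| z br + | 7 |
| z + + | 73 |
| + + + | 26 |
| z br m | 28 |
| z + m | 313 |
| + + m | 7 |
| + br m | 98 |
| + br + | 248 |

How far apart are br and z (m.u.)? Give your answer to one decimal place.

8.5 m.u.

The two rarest classes, z br + and + + m, are the double crossovers. Comparing them with the parentals, only the z allele has switched, so z is the middle locus and the order is br – z – m.
Crossovers in the br–z interval produce the single-crossover classes + + + and z br m (26 + 28 = 54) plus the double crossovers (14).
RF(br–z) = (54 + 14) / 800 = 68/800 = 0.0850 → 8.5 m.u.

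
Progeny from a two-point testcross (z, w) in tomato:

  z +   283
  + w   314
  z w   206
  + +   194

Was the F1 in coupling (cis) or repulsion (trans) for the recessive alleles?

trans

The two most frequent classes are + w (314) and z + (283); these are the parental (non-recombinant) types.
So the F1 carried + w on one chromosome and z + on the other — the recessive alleles are on opposite chromosomes (trans / repulsion).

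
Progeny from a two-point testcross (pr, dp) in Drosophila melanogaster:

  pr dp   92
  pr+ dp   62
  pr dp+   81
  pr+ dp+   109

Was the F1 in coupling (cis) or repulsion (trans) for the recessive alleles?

The two most frequent classes are pr+ dp+ (109) and pr dp (92); these are the parental (non-recombinant) types.
So the F1 carried pr+ dp+ on one chromosome and pr dp on the other — the recessive alleles are on the same chromosome (cis / coupling).

cis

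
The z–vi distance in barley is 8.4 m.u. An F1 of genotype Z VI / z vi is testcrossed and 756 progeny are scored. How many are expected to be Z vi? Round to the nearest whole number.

32

A map distance of 8.4 m.u. corresponds to a recombination frequency of 0.084.
The F1 is Z VI / z vi, so Z vi is a recombinant gamete class with expected frequency r/2 = 0.084/2 = 0.0420.
Expected number = 0.0420 × 756 = 31.75 ≈ 32.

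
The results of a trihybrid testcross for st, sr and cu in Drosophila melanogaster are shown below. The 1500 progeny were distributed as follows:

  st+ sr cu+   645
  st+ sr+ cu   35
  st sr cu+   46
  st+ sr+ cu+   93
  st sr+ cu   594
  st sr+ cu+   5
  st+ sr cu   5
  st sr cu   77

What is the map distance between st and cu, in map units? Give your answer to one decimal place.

The two most frequent reciprocal classes, st+ sr cu+ and st sr+ cu, are the parental types, so the F1 was st+ sr cu+ / st sr+ cu.
The two rarest classes, st+ sr cu and st sr+ cu+, are the double crossovers. Comparing them with the parentals, only the cu allele has switched, so cu is the middle locus and the order is sr – cu – st.
Crossovers in the cu–st interval produce the single-crossover classes st sr cu+ and st+ sr+ cu (46 + 35 = 81) plus the double crossovers (10).
RF(cu–st) = (81 + 10) / 1500 = 91/1500 = 0.0607 → 6.1 map units.

6.1 map units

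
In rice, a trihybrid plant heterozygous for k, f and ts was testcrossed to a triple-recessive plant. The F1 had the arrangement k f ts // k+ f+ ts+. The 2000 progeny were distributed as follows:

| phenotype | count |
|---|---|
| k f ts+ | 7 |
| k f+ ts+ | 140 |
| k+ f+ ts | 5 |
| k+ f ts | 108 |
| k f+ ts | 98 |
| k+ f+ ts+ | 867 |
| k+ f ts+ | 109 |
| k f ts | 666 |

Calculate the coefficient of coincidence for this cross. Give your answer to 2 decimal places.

0.42

The two rarest classes, k f ts+ and k+ f+ ts, are the double crossovers. Comparing them with the parentals, only the ts allele has switched, so ts is the middle locus and the order is f – ts – k.
f–ts: (207 + 12)/2000 = 0.1095; ts–k: (248 + 12)/2000 = 0.1300.
Expected DCO frequency = 0.1095 × 0.1300 ≈ 0.01424; observed = 12/2000 ≈ 0.00600.
Coefficient of coincidence = 0.00600/0.01424 ≈ 0.42.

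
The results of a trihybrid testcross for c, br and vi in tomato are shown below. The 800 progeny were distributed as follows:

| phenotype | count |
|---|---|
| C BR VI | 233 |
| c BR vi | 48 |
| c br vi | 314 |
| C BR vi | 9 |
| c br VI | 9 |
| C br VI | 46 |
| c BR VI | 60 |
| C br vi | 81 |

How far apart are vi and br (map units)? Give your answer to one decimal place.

14.0 map units

The two most frequent reciprocal classes, c br vi and C BR VI, are the parental types, so the F1 was c br vi / C BR VI.
The two rarest classes, c br VI and C BR vi, are the double crossovers. Comparing them with the parentals, only the vi allele has switched, so vi is the middle locus and the order is c – vi – br.
Crossovers in the vi–br interval produce the single-crossover classes c BR vi and C br VI (48 + 46 = 94) plus the double crossovers (18).
RF(vi–br) = (94 + 18) / 800 = 112/800 = 0.1400 → 14.0 map units.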